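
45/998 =45/998 = 0.05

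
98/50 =49/25 = 1.96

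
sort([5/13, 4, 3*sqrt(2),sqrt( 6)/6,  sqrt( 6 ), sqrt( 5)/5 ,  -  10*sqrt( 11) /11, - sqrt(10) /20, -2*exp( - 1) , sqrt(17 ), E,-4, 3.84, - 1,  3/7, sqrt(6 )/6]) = [ - 4, -10*sqrt( 11)/11, - 1, - 2*exp ( -1), - sqrt(10)/20, 5/13, sqrt( 6)/6, sqrt( 6)/6, 3/7, sqrt( 5 ) /5, sqrt(6),E, 3.84, 4, sqrt (17 ), 3*sqrt( 2 ) ] 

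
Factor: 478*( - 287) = -2^1*7^1*41^1*239^1 = - 137186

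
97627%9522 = 2407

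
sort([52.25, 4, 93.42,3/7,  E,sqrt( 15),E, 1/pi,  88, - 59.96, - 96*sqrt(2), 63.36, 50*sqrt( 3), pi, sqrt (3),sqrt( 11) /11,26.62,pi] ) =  [ - 96*sqrt ( 2) ,-59.96,sqrt(11 )/11,1/pi,  3/7, sqrt(3 ), E, E,pi, pi,sqrt(15), 4,26.62, 52.25 , 63.36,50*sqrt( 3 ),88, 93.42 ] 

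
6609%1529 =493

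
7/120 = 7/120=0.06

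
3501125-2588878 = 912247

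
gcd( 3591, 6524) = 7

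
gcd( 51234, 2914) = 2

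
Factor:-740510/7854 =  -  3^(-1)*5^1*7^ (  -  1)*11^(  -  1)*17^( - 1) * 74051^1  =  -370255/3927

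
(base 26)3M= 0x64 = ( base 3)10201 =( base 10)100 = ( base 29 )3D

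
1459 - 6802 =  - 5343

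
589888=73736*8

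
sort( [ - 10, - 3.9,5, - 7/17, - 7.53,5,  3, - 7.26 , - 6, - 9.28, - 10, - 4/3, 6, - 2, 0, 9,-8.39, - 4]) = [ - 10, - 10, - 9.28,-8.39,-7.53, - 7.26, - 6, - 4,-3.9, - 2, - 4/3, - 7/17,0,3, 5,5,6 , 9]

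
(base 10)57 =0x39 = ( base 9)63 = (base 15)3c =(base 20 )2h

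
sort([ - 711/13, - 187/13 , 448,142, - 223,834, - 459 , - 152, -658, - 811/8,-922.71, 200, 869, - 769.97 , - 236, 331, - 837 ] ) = [ - 922.71, - 837,- 769.97, - 658, - 459, - 236,-223, - 152 , - 811/8, - 711/13 , - 187/13, 142 , 200 , 331 , 448, 834, 869] 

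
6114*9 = 55026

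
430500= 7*61500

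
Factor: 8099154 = 2^1 * 3^2*7^1 * 64279^1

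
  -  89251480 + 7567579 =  - 81683901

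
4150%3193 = 957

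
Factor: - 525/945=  - 5/9 =-  3^ ( - 2 )*5^1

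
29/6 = 29/6 = 4.83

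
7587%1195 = 417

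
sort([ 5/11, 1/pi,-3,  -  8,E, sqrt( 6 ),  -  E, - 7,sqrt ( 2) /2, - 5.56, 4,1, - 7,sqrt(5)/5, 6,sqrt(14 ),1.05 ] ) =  [  -  8,-7,-7, - 5.56, - 3,- E,1/pi,  sqrt(  5)/5,5/11 , sqrt( 2)/2, 1,1.05,sqrt(6 ), E,sqrt(14 ),4, 6]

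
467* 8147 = 3804649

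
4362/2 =2181 = 2181.00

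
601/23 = 26  +  3/23 = 26.13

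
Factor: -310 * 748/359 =  -  231880/359 = -2^3*5^1*11^1*17^1*31^1*359^( - 1)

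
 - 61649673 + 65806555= 4156882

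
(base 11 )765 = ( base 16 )396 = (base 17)330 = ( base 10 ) 918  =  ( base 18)2F0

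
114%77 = 37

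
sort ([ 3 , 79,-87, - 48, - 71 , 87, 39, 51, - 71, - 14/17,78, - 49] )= [ - 87,- 71, - 71, - 49, - 48 ,-14/17, 3,39,51,  78,  79,87 ]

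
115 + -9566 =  - 9451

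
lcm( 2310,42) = 2310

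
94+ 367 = 461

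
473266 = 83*5702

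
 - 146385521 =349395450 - 495780971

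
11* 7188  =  79068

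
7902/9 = 878 = 878.00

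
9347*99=925353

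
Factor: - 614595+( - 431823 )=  - 1046418 = - 2^1 * 3^1*17^1 * 10259^1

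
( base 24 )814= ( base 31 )4ph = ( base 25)7AB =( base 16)121C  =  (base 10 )4636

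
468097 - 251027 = 217070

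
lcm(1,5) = 5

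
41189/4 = 10297 + 1/4 = 10297.25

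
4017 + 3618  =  7635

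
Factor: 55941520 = 2^4*5^1*23^1*30403^1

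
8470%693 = 154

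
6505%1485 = 565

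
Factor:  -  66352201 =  -61^1*1087741^1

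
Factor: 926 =2^1 * 463^1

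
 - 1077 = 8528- 9605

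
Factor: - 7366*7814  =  -2^2*29^1*127^1*3907^1 = - 57557924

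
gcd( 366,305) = 61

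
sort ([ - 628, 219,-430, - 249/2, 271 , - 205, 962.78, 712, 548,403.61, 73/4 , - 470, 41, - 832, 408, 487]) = [ - 832, - 628, - 470,-430, - 205,-249/2,  73/4,  41, 219, 271,403.61,408, 487,548, 712,962.78] 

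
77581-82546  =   - 4965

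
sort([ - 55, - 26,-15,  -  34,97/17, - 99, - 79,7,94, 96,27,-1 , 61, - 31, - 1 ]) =[-99, - 79, - 55, - 34, - 31 , - 26, - 15, - 1,  -  1 , 97/17, 7 , 27,61, 94,  96 ] 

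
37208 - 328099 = - 290891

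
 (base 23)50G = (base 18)83F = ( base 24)4el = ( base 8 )5145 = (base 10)2661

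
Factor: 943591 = 11^1*85781^1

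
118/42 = 2 + 17/21 = 2.81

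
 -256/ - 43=5 + 41/43 = 5.95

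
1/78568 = 1/78568 = 0.00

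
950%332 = 286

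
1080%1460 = 1080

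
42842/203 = 211 + 9/203 = 211.04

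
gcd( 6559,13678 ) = 7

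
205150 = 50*4103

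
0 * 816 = 0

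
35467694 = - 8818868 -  - 44286562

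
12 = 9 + 3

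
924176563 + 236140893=1160317456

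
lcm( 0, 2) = 0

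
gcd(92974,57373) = 1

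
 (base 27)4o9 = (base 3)11220100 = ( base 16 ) DF5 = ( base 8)6765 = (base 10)3573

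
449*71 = 31879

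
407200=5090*80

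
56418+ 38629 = 95047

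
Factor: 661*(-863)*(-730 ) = 2^1*5^1*73^1*661^1*863^1 = 416423390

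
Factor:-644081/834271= - 33899/43909 = - 19^( - 1)*109^1*311^1 * 2311^(- 1 )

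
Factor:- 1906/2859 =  - 2^1*3^( - 1) = - 2/3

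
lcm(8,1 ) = 8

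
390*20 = 7800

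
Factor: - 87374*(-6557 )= 572911318 = 2^1*7^1*79^3*83^1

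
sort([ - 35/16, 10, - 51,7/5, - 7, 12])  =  [ - 51, - 7,-35/16, 7/5, 10, 12]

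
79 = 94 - 15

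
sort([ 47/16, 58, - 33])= [ -33, 47/16,58]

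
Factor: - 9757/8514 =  - 2^ ( - 1)*3^( - 2)*43^(- 1 )*887^1 = - 887/774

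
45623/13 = 45623/13 = 3509.46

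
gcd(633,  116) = 1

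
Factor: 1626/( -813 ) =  - 2= - 2^1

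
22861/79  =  22861/79 = 289.38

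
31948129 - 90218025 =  - 58269896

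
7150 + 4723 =11873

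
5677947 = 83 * 68409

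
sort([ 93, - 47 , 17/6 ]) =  [ - 47,17/6, 93]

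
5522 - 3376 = 2146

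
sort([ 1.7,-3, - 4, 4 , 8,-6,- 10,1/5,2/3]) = [ - 10,-6, - 4,  -  3,1/5,2/3,1.7, 4,8 ] 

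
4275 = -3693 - -7968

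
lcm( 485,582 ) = 2910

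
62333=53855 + 8478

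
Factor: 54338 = 2^1*101^1*269^1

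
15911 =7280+8631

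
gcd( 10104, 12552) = 24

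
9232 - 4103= 5129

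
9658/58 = 4829/29 = 166.52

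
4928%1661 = 1606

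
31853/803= 31853/803 = 39.67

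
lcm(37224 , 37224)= 37224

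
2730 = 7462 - 4732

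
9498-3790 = 5708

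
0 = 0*4057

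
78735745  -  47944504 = 30791241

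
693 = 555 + 138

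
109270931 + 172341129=281612060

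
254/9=254/9 = 28.22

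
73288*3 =219864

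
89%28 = 5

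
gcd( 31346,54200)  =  2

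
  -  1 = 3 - 4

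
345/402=115/134=0.86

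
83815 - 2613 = 81202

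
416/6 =69  +  1/3 = 69.33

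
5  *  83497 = 417485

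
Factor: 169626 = 2^1*3^1*17^1*1663^1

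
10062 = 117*86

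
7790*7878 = 61369620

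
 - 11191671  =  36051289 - 47242960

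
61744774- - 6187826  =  67932600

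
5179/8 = 647 + 3/8 = 647.38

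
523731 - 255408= 268323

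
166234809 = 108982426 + 57252383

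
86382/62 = 43191/31 = 1393.26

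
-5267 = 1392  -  6659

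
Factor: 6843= 3^1 *2281^1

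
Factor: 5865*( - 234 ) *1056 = - 1449264960= - 2^6*3^4*5^1*11^1* 13^1*17^1*23^1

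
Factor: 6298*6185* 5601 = 218176481130 = 2^1*3^1*5^1*47^1 * 67^1 * 1237^1*1867^1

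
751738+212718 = 964456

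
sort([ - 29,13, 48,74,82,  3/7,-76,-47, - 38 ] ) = [-76, - 47, - 38, - 29, 3/7,13,  48,74, 82]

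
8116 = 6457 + 1659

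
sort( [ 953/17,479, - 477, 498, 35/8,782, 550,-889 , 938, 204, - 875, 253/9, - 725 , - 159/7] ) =[  -  889,-875, - 725,-477 , -159/7, 35/8, 253/9,953/17, 204, 479,  498,550 , 782, 938]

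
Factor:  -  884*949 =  - 2^2*13^2*17^1* 73^1 = - 838916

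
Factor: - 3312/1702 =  - 2^3  *3^2*37^(-1) = - 72/37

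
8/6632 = 1/829 = 0.00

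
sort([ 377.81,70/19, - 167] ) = [-167, 70/19, 377.81 ]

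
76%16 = 12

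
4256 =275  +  3981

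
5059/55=91 + 54/55= 91.98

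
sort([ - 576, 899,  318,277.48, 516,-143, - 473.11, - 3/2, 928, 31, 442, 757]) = [ - 576, - 473.11, - 143  ,-3/2,31,  277.48, 318, 442, 516,757, 899,  928] 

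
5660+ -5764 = -104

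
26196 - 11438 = 14758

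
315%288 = 27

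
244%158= 86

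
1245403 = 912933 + 332470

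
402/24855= 134/8285   =  0.02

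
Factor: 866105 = 5^1 *83^1*2087^1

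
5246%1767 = 1712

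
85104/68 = 21276/17 = 1251.53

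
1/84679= 1/84679 = 0.00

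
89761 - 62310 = 27451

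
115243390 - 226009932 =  - 110766542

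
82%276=82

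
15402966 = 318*48437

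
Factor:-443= -443^1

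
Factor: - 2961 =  - 3^2*7^1*47^1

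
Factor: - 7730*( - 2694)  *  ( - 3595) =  - 2^2*3^1*5^2*449^1*719^1*773^1 = - 74864508900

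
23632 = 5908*4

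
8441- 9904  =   - 1463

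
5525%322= 51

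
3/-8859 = -1/2953  =  -  0.00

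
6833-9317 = - 2484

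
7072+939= 8011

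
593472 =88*6744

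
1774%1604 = 170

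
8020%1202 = 808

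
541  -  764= - 223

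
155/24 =155/24 = 6.46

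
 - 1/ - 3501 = 1/3501 = 0.00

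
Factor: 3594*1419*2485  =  12673216710 = 2^1*3^2 * 5^1*7^1 * 11^1*43^1*71^1 * 599^1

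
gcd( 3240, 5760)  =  360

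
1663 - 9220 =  - 7557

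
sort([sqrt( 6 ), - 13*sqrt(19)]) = [ - 13*sqrt ( 19),sqrt( 6 )]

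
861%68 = 45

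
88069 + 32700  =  120769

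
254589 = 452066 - 197477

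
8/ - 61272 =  -1/7659 =- 0.00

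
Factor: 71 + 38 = 109 =109^1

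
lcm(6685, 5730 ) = 40110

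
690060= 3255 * 212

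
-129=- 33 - 96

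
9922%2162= 1274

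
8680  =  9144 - 464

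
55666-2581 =53085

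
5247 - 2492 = 2755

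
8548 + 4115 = 12663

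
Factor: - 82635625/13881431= - 5^4*107^(  -  1)*109^1*1213^1*129733^( -1)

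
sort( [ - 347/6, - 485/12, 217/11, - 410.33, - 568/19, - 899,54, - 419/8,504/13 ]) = [- 899, - 410.33,- 347/6,-419/8, - 485/12, - 568/19, 217/11,504/13,54 ] 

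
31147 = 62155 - 31008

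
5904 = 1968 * 3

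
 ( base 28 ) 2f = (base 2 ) 1000111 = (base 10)71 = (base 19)3E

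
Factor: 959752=2^3*17^1*7057^1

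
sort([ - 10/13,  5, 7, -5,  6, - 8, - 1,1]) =[ - 8,-5, - 1,-10/13, 1, 5,6,7] 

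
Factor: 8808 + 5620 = 2^2 * 3607^1 = 14428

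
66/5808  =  1/88=0.01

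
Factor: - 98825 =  - 5^2*59^1*67^1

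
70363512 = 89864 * 783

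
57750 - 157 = 57593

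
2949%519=354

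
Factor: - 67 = - 67^1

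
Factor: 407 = 11^1*37^1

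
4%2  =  0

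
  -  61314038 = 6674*( - 9187 )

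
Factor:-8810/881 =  - 10= - 2^1 * 5^1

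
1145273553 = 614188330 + 531085223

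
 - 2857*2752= - 7862464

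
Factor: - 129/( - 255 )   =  5^( - 1) * 17^( - 1)*43^1 = 43/85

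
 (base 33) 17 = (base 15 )2a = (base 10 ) 40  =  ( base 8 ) 50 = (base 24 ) 1g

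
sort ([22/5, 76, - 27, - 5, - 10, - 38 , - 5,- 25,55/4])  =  [ - 38, - 27, - 25,- 10,-5, - 5, 22/5, 55/4,76]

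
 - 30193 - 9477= - 39670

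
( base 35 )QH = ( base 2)1110011111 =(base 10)927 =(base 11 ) 773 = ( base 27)179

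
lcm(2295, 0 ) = 0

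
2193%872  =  449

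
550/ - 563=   -  1 +13/563 = - 0.98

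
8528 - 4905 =3623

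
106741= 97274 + 9467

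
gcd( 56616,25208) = 8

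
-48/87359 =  - 1 + 87311/87359 = - 0.00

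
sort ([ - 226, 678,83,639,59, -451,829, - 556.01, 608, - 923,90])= [ - 923, - 556.01, - 451, - 226, 59,83,90, 608,639, 678,  829 ]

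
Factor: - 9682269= - 3^1*3227423^1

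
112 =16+96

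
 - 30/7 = - 30/7 = - 4.29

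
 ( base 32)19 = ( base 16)29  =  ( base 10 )41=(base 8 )51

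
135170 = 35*3862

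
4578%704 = 354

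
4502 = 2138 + 2364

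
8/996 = 2/249 =0.01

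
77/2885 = 77/2885 = 0.03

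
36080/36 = 1002 + 2/9 = 1002.22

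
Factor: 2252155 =5^1*450431^1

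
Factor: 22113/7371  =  3^1  =  3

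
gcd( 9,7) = 1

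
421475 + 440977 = 862452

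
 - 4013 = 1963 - 5976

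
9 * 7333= 65997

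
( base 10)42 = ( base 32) 1a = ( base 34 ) 18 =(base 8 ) 52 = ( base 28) 1e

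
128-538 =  - 410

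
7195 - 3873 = 3322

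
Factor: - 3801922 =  - 2^1 *167^1*11383^1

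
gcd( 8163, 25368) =3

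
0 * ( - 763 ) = 0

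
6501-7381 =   -  880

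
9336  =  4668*2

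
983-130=853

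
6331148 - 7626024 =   -  1294876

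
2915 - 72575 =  - 69660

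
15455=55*281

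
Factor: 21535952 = 2^4*1345997^1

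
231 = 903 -672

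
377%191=186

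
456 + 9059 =9515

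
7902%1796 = 718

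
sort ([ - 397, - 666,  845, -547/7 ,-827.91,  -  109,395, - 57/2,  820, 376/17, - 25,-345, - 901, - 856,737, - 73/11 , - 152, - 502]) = [ - 901, - 856, - 827.91, - 666,-502, -397, - 345,  -  152,  -  109, - 547/7, - 57/2,- 25, - 73/11,  376/17, 395, 737, 820,  845]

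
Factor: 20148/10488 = 2^( - 1)*19^( - 1) * 73^1 = 73/38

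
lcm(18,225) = 450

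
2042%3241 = 2042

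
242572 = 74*3278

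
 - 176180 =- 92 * 1915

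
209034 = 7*29862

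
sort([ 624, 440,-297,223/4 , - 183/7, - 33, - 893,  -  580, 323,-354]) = [ - 893,  -  580, - 354, - 297, - 33, - 183/7, 223/4,323, 440,624]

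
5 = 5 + 0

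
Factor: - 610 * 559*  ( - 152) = 2^4* 5^1 * 13^1*19^1*43^1*61^1 = 51830480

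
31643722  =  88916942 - 57273220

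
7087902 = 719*9858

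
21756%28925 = 21756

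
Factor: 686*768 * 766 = 403565568 =2^10*3^1*7^3*383^1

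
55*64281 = 3535455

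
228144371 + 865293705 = 1093438076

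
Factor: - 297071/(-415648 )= 709/992 = 2^( - 5)*31^ ( - 1)*709^1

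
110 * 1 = 110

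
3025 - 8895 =  -  5870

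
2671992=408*6549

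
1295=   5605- 4310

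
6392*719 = 4595848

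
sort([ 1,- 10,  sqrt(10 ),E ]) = [-10,1,E,sqrt(10 )]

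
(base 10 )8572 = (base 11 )6493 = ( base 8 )20574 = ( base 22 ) hfe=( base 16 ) 217C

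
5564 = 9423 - 3859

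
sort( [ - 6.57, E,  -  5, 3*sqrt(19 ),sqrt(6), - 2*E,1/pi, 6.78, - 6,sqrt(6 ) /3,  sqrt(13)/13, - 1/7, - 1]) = [ - 6.57, -6, - 2*E, -5 , - 1,-1/7, sqrt(13)/13, 1/pi, sqrt( 6) /3,sqrt( 6)  ,  E, 6.78,3*sqrt(19) ]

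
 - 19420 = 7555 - 26975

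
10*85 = 850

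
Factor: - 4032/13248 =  - 7^1*23^ (  -  1) = - 7/23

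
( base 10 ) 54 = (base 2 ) 110110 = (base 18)30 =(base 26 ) 22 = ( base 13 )42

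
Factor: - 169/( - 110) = 2^( - 1)*5^( - 1 )*11^( - 1 ) * 13^2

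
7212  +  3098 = 10310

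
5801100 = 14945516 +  - 9144416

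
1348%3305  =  1348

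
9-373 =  - 364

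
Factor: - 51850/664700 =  - 61/782 = - 2^( - 1) * 17^( - 1)*23^( - 1)* 61^1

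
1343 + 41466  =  42809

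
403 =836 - 433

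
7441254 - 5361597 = 2079657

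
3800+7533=11333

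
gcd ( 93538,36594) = 2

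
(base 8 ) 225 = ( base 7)302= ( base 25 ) 5o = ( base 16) 95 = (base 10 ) 149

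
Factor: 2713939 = 2713939^1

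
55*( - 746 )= - 41030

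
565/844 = 565/844 = 0.67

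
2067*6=12402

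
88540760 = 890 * 99484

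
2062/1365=1 + 697/1365 = 1.51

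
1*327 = 327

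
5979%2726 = 527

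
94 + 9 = 103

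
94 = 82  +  12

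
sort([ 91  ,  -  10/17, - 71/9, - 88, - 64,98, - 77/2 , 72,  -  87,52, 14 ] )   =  [  -  88, - 87, - 64 , - 77/2,  -  71/9, -10/17,14,52,72,91,98]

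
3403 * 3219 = 10954257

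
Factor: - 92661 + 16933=  -  75728 =- 2^4*4733^1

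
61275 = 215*285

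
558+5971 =6529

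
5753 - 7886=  - 2133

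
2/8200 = 1/4100 =0.00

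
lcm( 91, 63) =819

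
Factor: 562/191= 2^1*191^(-1) * 281^1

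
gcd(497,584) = 1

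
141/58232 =141/58232 = 0.00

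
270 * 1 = 270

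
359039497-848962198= - 489922701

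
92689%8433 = 8359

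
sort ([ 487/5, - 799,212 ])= [ - 799, 487/5, 212 ] 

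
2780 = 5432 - 2652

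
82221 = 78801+3420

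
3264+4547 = 7811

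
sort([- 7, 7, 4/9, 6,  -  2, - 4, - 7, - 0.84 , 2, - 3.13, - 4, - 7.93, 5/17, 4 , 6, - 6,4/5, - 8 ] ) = [ - 8, - 7.93, - 7 , - 7, - 6,  -  4, - 4, - 3.13, - 2, - 0.84, 5/17, 4/9, 4/5, 2, 4 , 6, 6 , 7] 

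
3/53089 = 3/53089 = 0.00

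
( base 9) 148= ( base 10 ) 125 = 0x7D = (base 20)65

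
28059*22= 617298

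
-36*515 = - 18540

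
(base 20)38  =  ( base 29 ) 2A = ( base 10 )68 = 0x44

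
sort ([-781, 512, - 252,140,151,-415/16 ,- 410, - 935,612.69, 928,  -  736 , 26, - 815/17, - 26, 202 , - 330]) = [  -  935, - 781,- 736,-410,-330,-252, - 815/17, -26,-415/16, 26,140 , 151, 202,512 , 612.69,928 ] 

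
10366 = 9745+621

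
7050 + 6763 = 13813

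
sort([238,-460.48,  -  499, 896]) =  [ - 499,  -  460.48,238,896] 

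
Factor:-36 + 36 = 0 = 0^1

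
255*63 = 16065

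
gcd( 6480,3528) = 72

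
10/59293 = 10/59293 = 0.00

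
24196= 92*263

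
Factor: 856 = 2^3 * 107^1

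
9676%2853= 1117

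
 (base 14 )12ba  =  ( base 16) CE4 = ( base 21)7A3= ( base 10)3300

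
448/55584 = 14/1737 =0.01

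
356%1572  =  356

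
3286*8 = 26288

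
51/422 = 51/422 = 0.12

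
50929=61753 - 10824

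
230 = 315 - 85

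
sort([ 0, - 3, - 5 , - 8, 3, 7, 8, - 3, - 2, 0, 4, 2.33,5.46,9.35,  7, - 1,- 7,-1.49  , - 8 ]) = [ - 8, - 8 , - 7, - 5,-3, - 3, - 2, - 1.49, - 1, 0,0, 2.33,3,  4, 5.46, 7 , 7, 8, 9.35]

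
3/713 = 3/713 = 0.00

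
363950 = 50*7279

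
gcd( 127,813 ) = 1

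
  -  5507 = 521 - 6028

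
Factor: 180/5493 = 2^2*3^1*5^1*1831^(  -  1) = 60/1831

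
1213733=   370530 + 843203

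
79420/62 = 1280 + 30/31 = 1280.97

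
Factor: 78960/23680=987/296= 2^ (  -  3 )*3^1*7^1*37^ ( - 1 ) * 47^1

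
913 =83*11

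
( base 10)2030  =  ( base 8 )3756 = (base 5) 31110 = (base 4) 133232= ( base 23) 3j6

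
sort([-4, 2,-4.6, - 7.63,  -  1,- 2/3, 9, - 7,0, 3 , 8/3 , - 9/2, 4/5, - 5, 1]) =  [-7.63, - 7, - 5, - 4.6, - 9/2, - 4, - 1, - 2/3, 0, 4/5,1, 2,8/3,  3, 9] 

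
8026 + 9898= 17924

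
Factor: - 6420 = - 2^2*3^1*5^1*107^1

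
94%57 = 37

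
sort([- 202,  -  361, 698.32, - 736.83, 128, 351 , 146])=[- 736.83, - 361, - 202 , 128,146, 351 , 698.32 ] 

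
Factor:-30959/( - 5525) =5^( - 2 )*13^(-1 )*17^ ( -1)*83^1*373^1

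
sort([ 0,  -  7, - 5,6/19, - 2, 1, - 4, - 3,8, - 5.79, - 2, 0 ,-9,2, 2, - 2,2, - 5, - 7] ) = [ - 9, - 7, - 7, - 5.79, - 5,-5, - 4  ,-3, - 2 ,-2, - 2,0, 0 , 6/19, 1, 2, 2, 2,  8]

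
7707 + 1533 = 9240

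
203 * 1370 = 278110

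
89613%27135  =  8208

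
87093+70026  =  157119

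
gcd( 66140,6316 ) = 4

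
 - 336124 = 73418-409542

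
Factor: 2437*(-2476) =- 2^2*619^1*2437^1 = - 6034012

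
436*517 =225412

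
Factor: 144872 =2^3* 7^1 * 13^1*199^1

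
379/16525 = 379/16525 = 0.02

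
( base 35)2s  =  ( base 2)1100010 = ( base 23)46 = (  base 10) 98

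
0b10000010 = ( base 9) 154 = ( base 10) 130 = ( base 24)5a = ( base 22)5K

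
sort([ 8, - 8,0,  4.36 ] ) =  [-8,0,4.36 , 8 ] 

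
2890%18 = 10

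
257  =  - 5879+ 6136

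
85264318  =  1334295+83930023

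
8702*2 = 17404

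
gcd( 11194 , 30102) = 58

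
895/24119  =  895/24119 = 0.04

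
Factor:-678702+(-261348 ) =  - 2^1*3^2*5^2 * 2089^1 = - 940050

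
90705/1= 90705  =  90705.00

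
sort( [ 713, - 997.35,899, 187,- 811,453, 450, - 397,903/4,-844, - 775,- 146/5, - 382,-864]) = [ - 997.35,-864 , - 844, - 811,-775 , - 397, - 382,- 146/5, 187, 903/4, 450, 453,  713,899]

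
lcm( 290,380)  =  11020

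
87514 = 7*12502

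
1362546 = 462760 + 899786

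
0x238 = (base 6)2344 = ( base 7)1441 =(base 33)h7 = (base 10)568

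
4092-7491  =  -3399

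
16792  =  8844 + 7948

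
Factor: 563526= 2^1* 3^2*31307^1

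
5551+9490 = 15041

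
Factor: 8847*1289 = 3^2*983^1*1289^1 = 11403783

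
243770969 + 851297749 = 1095068718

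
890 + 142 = 1032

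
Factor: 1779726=2^1*3^1*13^1 * 22817^1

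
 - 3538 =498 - 4036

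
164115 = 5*32823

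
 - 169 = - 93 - 76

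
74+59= 133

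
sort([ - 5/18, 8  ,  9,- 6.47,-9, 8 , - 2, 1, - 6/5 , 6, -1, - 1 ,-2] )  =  [ - 9, - 6.47, - 2, - 2, - 6/5,-1, - 1,-5/18, 1,6,8,8, 9]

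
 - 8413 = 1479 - 9892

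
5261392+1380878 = 6642270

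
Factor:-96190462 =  - 2^1*23^1  *  2091097^1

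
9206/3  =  9206/3 = 3068.67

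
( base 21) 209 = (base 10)891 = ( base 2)1101111011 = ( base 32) rr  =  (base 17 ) 317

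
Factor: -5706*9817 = -56015802= -  2^1*3^2* 317^1*9817^1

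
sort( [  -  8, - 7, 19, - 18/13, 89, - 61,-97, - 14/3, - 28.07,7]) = [  -  97, - 61, - 28.07, - 8, - 7, - 14/3, - 18/13, 7, 19, 89]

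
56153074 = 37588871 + 18564203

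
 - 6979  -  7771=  - 14750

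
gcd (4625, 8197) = 1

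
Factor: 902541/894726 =2^( - 1) * 3^( - 4)*7^(- 1 )*37^1*47^1*173^1*263^( - 1) =300847/298242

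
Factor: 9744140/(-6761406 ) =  - 4872070/3380703 = - 2^1*3^( - 1)*5^1 * 7^2 * 43^(-1)*61^1*73^ ( - 1)*163^1*359^ ( - 1) 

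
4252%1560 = 1132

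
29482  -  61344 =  - 31862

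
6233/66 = 6233/66  =  94.44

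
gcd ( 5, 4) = 1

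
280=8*35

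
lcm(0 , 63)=0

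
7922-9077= - 1155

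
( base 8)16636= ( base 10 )7582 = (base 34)6J0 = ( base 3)101101211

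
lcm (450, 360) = 1800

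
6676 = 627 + 6049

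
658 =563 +95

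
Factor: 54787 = 54787^1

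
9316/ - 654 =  - 4658/327  =  - 14.24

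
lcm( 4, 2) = 4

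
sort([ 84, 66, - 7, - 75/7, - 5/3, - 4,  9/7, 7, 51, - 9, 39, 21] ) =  [-75/7, - 9, - 7 , - 4,-5/3,  9/7 , 7 , 21, 39 , 51, 66, 84 ] 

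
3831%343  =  58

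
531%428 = 103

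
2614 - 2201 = 413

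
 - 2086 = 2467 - 4553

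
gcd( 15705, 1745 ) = 1745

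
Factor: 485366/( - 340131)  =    -  518/363=- 2^1*3^( - 1)*7^1*11^( - 2)*37^1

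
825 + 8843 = 9668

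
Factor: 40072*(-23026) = -2^4*29^1*397^1*5009^1 = -  922697872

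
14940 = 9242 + 5698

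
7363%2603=2157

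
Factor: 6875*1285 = 8834375 = 5^5*11^1*257^1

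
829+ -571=258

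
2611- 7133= - 4522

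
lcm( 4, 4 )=4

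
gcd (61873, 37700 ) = 1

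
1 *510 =510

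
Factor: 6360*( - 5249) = -2^3 * 3^1*5^1 * 29^1 * 53^1*181^1 = - 33383640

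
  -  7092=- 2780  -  4312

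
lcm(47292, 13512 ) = 94584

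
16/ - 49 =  - 1 + 33/49= - 0.33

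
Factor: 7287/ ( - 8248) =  - 2^( - 3 )*3^1 *7^1*347^1 * 1031^ ( - 1)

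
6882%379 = 60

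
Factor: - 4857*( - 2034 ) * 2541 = 2^1 * 3^4*7^1*11^2*113^1*1619^1  =  25102889658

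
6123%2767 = 589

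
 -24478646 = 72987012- 97465658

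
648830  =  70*9269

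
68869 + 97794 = 166663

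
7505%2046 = 1367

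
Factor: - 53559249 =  - 3^1 * 23^1*776221^1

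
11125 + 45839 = 56964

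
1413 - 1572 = - 159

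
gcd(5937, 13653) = 3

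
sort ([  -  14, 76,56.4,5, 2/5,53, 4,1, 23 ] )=[ - 14, 2/5, 1, 4, 5,23,53 , 56.4,76]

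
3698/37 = 99 + 35/37 = 99.95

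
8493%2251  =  1740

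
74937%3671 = 1517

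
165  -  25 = 140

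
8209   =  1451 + 6758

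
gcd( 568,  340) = 4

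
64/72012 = 16/18003 = 0.00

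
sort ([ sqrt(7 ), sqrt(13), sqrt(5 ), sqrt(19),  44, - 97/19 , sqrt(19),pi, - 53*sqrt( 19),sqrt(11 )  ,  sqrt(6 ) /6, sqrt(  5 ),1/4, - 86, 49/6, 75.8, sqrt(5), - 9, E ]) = [ - 53*sqrt(19 ) , - 86,  -  9, -97/19, 1/4,sqrt( 6)/6, sqrt( 5 ),sqrt(5 ),sqrt(5 ),  sqrt(7 ),  E, pi,sqrt(11),sqrt(13 ), sqrt( 19), sqrt(19 ) , 49/6, 44,  75.8] 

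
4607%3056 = 1551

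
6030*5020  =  30270600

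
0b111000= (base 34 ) 1M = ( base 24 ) 28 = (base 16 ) 38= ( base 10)56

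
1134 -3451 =-2317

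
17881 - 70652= -52771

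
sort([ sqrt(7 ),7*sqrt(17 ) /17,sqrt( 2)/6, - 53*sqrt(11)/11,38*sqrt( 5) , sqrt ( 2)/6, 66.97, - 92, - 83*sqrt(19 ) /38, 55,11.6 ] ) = [-92, - 53*sqrt (11 )/11, - 83*sqrt( 19)/38, sqrt(2 ) /6,  sqrt( 2)/6 , 7*sqrt(17)/17,sqrt(7),  11.6, 55,  66.97,  38 * sqrt( 5)]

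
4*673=2692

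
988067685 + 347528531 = 1335596216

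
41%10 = 1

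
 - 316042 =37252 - 353294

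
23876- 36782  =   - 12906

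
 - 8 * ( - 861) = 6888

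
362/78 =4 + 25/39 = 4.64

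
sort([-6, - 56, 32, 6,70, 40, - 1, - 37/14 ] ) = [ - 56,  -  6, - 37/14, - 1,6, 32,40, 70 ]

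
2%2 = 0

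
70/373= 70/373   =  0.19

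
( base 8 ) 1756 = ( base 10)1006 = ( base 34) TK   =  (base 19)2ei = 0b1111101110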